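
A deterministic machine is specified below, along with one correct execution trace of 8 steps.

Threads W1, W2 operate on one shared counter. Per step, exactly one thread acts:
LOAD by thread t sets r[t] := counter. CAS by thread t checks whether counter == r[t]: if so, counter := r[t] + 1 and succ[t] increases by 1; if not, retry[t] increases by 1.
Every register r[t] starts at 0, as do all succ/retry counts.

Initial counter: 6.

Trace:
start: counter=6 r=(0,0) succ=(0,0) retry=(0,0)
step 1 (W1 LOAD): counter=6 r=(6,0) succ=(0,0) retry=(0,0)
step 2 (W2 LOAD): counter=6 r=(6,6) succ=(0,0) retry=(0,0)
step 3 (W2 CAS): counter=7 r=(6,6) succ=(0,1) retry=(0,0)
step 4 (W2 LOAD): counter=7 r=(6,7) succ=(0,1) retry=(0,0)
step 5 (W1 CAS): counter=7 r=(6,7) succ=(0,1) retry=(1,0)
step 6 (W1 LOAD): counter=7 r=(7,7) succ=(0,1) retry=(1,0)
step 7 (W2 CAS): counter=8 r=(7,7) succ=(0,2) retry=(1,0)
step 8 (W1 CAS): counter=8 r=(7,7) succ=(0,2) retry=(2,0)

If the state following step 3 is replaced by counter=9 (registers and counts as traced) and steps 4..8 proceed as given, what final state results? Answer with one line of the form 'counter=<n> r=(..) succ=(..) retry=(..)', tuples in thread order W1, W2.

state after step 3 := counter=9 r=(6,6) succ=(0,1) retry=(0,0)
step 4 (W2 LOAD): counter=9 r=(6,9) succ=(0,1) retry=(0,0)
step 5 (W1 CAS): counter=9 r=(6,9) succ=(0,1) retry=(1,0)
step 6 (W1 LOAD): counter=9 r=(9,9) succ=(0,1) retry=(1,0)
step 7 (W2 CAS): counter=10 r=(9,9) succ=(0,2) retry=(1,0)
step 8 (W1 CAS): counter=10 r=(9,9) succ=(0,2) retry=(2,0)

counter=10 r=(9,9) succ=(0,2) retry=(2,0)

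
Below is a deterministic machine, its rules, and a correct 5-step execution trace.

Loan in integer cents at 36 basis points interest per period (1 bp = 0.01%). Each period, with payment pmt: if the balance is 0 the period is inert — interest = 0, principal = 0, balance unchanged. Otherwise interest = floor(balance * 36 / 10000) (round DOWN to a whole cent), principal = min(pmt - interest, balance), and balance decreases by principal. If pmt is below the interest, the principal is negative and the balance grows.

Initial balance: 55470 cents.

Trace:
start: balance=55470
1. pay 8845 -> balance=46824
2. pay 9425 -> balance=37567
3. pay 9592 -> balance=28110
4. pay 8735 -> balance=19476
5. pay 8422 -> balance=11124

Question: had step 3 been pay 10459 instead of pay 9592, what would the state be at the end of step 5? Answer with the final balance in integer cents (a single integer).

10250

(re-executing from step 3 with the substitution; state before step 3: balance=37567)
3. pay 10459 -> balance=27243
4. pay 8735 -> balance=18606
5. pay 8422 -> balance=10250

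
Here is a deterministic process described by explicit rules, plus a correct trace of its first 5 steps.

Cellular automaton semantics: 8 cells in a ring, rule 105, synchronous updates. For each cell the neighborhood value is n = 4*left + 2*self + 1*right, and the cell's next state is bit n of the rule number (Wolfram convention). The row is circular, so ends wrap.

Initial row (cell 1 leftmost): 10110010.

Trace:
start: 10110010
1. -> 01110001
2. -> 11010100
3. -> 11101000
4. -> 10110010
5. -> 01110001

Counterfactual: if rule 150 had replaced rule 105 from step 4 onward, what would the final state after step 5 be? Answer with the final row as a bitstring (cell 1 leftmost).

01110001

(re-executing steps 4..5 under rule 150; state before step 4: 11101000)
4. -> 01001101
5. -> 01110001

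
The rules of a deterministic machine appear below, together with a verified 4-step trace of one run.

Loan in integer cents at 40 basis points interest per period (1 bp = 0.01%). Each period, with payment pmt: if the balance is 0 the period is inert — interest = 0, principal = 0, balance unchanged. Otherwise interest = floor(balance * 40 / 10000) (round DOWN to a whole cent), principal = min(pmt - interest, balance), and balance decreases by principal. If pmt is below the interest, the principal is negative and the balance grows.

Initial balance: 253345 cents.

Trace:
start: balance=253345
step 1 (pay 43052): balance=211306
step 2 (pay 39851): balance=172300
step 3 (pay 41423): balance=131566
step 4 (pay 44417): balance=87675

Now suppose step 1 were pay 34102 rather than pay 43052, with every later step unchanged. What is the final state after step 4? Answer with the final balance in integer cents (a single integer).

(re-executing from step 1 with the substitution; state before step 1: balance=253345)
step 1 (pay 34102): balance=220256
step 2 (pay 39851): balance=181286
step 3 (pay 41423): balance=140588
step 4 (pay 44417): balance=96733

96733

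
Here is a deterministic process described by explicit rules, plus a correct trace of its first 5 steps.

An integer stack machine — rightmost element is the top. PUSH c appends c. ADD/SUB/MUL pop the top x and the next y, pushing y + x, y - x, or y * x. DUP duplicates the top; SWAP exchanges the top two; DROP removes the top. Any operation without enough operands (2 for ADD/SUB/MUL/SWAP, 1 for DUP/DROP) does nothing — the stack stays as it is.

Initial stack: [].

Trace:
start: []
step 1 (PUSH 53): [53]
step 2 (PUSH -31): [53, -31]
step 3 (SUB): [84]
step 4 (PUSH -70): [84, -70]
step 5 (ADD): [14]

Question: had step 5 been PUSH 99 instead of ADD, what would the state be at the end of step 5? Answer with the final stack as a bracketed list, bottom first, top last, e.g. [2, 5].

[84, -70, 99]

(re-executing from step 5 with the substitution; state before step 5: [84, -70])
step 5 (PUSH 99): [84, -70, 99]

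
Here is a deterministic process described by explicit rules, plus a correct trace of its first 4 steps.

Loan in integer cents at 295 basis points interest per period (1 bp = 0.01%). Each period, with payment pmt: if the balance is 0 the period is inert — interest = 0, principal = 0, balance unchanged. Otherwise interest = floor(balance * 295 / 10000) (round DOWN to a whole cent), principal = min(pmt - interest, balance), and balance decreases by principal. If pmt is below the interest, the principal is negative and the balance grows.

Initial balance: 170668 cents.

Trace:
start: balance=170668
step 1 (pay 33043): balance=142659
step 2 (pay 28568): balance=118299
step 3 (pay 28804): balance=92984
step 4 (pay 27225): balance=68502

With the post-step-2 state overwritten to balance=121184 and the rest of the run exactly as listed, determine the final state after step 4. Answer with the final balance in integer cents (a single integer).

71559

state after step 2 := balance=121184
step 3 (pay 28804): balance=95954
step 4 (pay 27225): balance=71559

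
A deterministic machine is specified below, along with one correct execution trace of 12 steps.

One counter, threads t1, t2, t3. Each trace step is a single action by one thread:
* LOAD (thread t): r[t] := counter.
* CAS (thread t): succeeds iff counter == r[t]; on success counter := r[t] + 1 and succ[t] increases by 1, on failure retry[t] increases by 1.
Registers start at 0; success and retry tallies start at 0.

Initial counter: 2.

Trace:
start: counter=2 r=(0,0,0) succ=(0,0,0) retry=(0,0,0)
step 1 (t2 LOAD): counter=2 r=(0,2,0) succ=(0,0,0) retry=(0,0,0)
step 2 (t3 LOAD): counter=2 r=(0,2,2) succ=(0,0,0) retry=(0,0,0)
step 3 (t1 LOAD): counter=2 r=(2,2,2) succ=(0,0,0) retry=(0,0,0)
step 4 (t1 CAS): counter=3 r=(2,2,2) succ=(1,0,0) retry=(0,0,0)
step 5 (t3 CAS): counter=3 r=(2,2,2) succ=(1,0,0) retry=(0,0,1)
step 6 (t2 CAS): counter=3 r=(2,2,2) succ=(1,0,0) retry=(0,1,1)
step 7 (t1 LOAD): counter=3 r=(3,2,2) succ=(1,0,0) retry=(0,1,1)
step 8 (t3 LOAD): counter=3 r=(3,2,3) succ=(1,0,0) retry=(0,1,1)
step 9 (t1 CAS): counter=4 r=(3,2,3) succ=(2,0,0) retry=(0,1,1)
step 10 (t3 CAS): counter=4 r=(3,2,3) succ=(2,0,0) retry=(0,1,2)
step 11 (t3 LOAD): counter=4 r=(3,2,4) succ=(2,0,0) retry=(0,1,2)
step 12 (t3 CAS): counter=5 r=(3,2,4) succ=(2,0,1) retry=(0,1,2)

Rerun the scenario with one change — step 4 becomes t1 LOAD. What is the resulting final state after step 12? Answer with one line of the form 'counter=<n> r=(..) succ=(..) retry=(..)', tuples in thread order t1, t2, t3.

(re-executing from step 4 with the substitution; state before step 4: counter=2 r=(2,2,2) succ=(0,0,0) retry=(0,0,0))
step 4 (t1 LOAD): counter=2 r=(2,2,2) succ=(0,0,0) retry=(0,0,0)
step 5 (t3 CAS): counter=3 r=(2,2,2) succ=(0,0,1) retry=(0,0,0)
step 6 (t2 CAS): counter=3 r=(2,2,2) succ=(0,0,1) retry=(0,1,0)
step 7 (t1 LOAD): counter=3 r=(3,2,2) succ=(0,0,1) retry=(0,1,0)
step 8 (t3 LOAD): counter=3 r=(3,2,3) succ=(0,0,1) retry=(0,1,0)
step 9 (t1 CAS): counter=4 r=(3,2,3) succ=(1,0,1) retry=(0,1,0)
step 10 (t3 CAS): counter=4 r=(3,2,3) succ=(1,0,1) retry=(0,1,1)
step 11 (t3 LOAD): counter=4 r=(3,2,4) succ=(1,0,1) retry=(0,1,1)
step 12 (t3 CAS): counter=5 r=(3,2,4) succ=(1,0,2) retry=(0,1,1)

counter=5 r=(3,2,4) succ=(1,0,2) retry=(0,1,1)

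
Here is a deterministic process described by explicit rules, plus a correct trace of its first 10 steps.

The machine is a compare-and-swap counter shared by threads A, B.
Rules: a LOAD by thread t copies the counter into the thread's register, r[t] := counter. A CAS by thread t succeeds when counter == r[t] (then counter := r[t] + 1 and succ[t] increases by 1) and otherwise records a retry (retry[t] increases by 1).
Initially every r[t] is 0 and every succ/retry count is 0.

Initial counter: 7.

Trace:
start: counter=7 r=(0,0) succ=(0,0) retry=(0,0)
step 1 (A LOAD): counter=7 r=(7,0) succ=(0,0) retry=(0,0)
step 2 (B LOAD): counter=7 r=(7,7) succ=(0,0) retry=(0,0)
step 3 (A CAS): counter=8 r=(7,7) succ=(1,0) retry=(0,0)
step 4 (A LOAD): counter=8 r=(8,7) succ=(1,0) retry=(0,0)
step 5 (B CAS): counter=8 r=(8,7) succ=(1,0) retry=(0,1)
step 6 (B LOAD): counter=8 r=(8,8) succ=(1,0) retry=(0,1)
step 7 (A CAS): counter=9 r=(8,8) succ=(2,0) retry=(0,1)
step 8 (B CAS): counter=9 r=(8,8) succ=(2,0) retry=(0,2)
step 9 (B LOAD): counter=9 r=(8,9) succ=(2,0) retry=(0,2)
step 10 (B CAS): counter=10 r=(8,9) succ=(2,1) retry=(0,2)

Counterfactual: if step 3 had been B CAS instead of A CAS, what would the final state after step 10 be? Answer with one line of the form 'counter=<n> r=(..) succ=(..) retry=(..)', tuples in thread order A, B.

counter=10 r=(8,9) succ=(1,2) retry=(0,2)

(re-executing from step 3 with the substitution; state before step 3: counter=7 r=(7,7) succ=(0,0) retry=(0,0))
step 3 (B CAS): counter=8 r=(7,7) succ=(0,1) retry=(0,0)
step 4 (A LOAD): counter=8 r=(8,7) succ=(0,1) retry=(0,0)
step 5 (B CAS): counter=8 r=(8,7) succ=(0,1) retry=(0,1)
step 6 (B LOAD): counter=8 r=(8,8) succ=(0,1) retry=(0,1)
step 7 (A CAS): counter=9 r=(8,8) succ=(1,1) retry=(0,1)
step 8 (B CAS): counter=9 r=(8,8) succ=(1,1) retry=(0,2)
step 9 (B LOAD): counter=9 r=(8,9) succ=(1,1) retry=(0,2)
step 10 (B CAS): counter=10 r=(8,9) succ=(1,2) retry=(0,2)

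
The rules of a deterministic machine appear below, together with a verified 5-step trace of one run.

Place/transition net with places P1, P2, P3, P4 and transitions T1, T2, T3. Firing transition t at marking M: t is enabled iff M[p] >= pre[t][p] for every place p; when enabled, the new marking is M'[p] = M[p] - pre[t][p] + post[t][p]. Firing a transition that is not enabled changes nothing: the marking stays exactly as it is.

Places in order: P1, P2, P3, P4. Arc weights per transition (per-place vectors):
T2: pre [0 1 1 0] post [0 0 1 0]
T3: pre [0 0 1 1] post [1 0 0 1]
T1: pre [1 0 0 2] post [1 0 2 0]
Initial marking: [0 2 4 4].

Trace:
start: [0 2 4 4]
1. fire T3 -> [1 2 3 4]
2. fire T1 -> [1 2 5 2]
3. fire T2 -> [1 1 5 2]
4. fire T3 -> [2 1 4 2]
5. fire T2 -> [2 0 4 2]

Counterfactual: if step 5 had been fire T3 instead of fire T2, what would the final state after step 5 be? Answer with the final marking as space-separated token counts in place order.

(re-executing from step 5 with the substitution; state before step 5: [2 1 4 2])
5. fire T3 -> [3 1 3 2]

3 1 3 2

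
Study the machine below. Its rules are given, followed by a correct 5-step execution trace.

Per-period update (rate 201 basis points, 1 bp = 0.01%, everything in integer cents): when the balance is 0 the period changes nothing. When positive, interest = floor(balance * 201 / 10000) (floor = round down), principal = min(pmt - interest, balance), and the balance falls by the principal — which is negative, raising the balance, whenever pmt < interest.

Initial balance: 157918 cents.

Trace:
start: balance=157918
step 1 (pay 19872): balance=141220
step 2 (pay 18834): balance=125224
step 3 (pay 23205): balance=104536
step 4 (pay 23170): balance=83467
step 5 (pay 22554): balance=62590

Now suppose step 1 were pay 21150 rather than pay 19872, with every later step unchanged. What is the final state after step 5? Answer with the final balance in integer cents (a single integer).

61205

(re-executing from step 1 with the substitution; state before step 1: balance=157918)
step 1 (pay 21150): balance=139942
step 2 (pay 18834): balance=123920
step 3 (pay 23205): balance=103205
step 4 (pay 23170): balance=82109
step 5 (pay 22554): balance=61205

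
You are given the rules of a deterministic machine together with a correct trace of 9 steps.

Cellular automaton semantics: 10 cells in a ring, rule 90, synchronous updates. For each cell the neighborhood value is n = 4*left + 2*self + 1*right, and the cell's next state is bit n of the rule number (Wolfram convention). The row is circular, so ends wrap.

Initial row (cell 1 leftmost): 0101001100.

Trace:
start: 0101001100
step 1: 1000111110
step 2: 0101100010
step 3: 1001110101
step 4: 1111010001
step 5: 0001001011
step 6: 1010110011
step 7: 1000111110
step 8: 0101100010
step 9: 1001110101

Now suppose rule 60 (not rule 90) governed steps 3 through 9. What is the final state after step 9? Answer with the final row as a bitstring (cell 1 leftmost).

(re-executing steps 3..9 under rule 60; state before step 3: 0101100010)
step 3: 0111010011
step 4: 1100111010
step 5: 1010100111
step 6: 0111110100
step 7: 0100001110
step 8: 0110001001
step 9: 1101001101

1101001101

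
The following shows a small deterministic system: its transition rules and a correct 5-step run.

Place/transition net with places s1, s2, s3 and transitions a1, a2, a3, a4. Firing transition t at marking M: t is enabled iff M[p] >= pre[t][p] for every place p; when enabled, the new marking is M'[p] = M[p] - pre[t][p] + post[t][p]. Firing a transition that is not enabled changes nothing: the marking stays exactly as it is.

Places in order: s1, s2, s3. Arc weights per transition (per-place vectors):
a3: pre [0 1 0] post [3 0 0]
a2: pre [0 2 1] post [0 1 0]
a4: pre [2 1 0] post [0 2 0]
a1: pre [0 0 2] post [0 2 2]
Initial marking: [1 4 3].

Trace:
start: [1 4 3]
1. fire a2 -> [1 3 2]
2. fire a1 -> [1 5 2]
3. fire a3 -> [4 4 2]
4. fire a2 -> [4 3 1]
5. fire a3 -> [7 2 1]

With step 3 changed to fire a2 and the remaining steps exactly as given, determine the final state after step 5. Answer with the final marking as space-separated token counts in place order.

4 2 0

(re-executing from step 3 with the substitution; state before step 3: [1 5 2])
3. fire a2 -> [1 4 1]
4. fire a2 -> [1 3 0]
5. fire a3 -> [4 2 0]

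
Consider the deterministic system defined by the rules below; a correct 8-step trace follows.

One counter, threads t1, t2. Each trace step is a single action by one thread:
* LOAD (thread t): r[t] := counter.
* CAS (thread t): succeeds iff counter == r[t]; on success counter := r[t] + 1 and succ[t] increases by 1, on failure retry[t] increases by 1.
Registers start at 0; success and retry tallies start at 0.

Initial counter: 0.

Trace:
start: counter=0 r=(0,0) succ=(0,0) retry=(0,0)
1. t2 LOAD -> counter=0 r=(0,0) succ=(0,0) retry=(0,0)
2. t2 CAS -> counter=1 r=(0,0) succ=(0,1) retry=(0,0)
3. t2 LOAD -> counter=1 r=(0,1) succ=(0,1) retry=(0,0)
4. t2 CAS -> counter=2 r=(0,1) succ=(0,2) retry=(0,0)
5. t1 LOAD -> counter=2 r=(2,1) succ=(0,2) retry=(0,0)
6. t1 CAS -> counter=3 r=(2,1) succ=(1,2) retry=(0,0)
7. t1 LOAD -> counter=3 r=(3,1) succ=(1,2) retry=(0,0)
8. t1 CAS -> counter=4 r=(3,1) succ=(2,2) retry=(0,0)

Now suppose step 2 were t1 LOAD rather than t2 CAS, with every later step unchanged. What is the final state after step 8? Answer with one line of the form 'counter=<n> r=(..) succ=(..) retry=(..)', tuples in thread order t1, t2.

counter=3 r=(2,0) succ=(2,1) retry=(0,0)

(re-executing from step 2 with the substitution; state before step 2: counter=0 r=(0,0) succ=(0,0) retry=(0,0))
2. t1 LOAD -> counter=0 r=(0,0) succ=(0,0) retry=(0,0)
3. t2 LOAD -> counter=0 r=(0,0) succ=(0,0) retry=(0,0)
4. t2 CAS -> counter=1 r=(0,0) succ=(0,1) retry=(0,0)
5. t1 LOAD -> counter=1 r=(1,0) succ=(0,1) retry=(0,0)
6. t1 CAS -> counter=2 r=(1,0) succ=(1,1) retry=(0,0)
7. t1 LOAD -> counter=2 r=(2,0) succ=(1,1) retry=(0,0)
8. t1 CAS -> counter=3 r=(2,0) succ=(2,1) retry=(0,0)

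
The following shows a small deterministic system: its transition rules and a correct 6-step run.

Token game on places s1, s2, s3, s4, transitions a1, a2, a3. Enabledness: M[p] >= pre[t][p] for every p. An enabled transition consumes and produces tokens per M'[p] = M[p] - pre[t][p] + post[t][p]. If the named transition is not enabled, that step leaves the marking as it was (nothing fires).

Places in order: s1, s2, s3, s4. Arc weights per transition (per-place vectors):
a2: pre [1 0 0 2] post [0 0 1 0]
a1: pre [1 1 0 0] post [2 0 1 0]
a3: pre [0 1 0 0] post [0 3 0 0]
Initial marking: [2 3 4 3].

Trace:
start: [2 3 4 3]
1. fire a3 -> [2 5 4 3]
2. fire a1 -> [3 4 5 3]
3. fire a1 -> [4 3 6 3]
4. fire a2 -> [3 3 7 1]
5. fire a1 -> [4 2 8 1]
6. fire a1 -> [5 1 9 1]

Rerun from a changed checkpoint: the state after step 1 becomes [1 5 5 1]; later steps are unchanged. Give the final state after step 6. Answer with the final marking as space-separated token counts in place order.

state after step 1 := [1 5 5 1]
2. fire a1 -> [2 4 6 1]
3. fire a1 -> [3 3 7 1]
4. fire a2 -> [3 3 7 1]
5. fire a1 -> [4 2 8 1]
6. fire a1 -> [5 1 9 1]

5 1 9 1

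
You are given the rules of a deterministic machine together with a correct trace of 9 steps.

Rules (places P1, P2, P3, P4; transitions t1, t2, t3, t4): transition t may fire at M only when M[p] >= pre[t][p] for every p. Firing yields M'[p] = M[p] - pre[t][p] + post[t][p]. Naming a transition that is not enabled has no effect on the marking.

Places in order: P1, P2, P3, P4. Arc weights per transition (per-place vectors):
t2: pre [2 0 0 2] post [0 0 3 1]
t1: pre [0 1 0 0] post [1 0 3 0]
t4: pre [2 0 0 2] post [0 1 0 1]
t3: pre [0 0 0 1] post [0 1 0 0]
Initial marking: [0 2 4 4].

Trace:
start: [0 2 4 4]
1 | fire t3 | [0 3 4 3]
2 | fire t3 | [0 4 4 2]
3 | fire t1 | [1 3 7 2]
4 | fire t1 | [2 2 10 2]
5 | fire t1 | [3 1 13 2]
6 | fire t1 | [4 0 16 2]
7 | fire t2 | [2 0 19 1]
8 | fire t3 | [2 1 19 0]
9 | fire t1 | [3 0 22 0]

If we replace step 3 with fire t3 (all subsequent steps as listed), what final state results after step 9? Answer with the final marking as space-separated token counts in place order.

4 2 16 0

(re-executing from step 3 with the substitution; state before step 3: [0 4 4 2])
3 | fire t3 | [0 5 4 1]
4 | fire t1 | [1 4 7 1]
5 | fire t1 | [2 3 10 1]
6 | fire t1 | [3 2 13 1]
7 | fire t2 | [3 2 13 1]
8 | fire t3 | [3 3 13 0]
9 | fire t1 | [4 2 16 0]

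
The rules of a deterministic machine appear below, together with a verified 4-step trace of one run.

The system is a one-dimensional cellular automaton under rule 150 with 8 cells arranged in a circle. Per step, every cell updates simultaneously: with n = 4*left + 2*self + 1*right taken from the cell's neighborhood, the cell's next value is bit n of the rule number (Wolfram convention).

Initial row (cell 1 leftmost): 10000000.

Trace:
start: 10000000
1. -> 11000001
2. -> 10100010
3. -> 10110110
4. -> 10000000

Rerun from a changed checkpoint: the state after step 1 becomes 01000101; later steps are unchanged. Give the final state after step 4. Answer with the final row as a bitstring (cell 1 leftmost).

10000011

state after step 1 := 01000101
2. -> 01101101
3. -> 00000001
4. -> 10000011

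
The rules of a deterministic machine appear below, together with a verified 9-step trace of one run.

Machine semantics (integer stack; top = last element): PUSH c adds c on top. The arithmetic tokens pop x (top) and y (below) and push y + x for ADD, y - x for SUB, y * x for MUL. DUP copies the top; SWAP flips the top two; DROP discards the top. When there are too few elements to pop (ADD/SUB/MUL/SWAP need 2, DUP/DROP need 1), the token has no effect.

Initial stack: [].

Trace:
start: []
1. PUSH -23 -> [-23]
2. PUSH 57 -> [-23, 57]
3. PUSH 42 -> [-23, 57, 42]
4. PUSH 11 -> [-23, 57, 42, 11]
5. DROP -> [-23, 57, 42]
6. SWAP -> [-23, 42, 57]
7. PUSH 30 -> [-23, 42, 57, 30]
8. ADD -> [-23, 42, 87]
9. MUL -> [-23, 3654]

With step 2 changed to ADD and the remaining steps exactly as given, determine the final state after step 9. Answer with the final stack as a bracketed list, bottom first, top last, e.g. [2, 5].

(re-executing from step 2 with the substitution; state before step 2: [-23])
2. ADD -> [-23]
3. PUSH 42 -> [-23, 42]
4. PUSH 11 -> [-23, 42, 11]
5. DROP -> [-23, 42]
6. SWAP -> [42, -23]
7. PUSH 30 -> [42, -23, 30]
8. ADD -> [42, 7]
9. MUL -> [294]

[294]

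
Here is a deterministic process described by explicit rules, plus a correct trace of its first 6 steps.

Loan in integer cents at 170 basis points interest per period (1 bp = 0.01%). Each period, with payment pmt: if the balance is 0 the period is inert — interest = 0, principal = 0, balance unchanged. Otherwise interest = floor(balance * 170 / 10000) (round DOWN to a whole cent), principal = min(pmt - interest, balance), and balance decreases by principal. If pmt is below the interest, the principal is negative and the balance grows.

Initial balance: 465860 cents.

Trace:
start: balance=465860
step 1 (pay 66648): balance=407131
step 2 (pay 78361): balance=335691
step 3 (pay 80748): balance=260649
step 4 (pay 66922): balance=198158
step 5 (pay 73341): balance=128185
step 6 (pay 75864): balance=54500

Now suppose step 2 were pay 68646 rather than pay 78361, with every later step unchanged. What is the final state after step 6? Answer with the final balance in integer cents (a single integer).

64891

(re-executing from step 2 with the substitution; state before step 2: balance=407131)
step 2 (pay 68646): balance=345406
step 3 (pay 80748): balance=270529
step 4 (pay 66922): balance=208205
step 5 (pay 73341): balance=138403
step 6 (pay 75864): balance=64891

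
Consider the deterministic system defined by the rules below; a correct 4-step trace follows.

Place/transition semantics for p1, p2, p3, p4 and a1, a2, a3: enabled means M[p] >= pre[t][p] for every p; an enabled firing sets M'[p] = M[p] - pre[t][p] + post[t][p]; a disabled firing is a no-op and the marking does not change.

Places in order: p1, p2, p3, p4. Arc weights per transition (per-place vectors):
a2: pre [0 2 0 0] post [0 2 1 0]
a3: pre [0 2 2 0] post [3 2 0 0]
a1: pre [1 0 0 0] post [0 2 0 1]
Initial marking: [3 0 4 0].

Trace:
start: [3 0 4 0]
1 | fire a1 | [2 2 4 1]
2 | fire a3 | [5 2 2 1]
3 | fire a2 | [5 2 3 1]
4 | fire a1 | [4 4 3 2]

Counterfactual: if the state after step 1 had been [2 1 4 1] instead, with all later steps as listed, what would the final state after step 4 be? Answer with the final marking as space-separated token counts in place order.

state after step 1 := [2 1 4 1]
2 | fire a3 | [2 1 4 1]
3 | fire a2 | [2 1 4 1]
4 | fire a1 | [1 3 4 2]

1 3 4 2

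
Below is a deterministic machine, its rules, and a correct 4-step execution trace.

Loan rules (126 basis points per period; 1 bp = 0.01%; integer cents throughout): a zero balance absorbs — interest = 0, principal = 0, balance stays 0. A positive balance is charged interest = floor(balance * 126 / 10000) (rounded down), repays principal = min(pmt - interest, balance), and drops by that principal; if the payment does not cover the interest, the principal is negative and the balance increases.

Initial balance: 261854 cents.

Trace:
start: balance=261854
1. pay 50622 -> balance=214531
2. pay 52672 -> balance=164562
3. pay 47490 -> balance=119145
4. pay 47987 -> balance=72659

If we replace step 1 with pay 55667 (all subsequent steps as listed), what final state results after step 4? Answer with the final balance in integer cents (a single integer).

(re-executing from step 1 with the substitution; state before step 1: balance=261854)
1. pay 55667 -> balance=209486
2. pay 52672 -> balance=159453
3. pay 47490 -> balance=113972
4. pay 47987 -> balance=67421

67421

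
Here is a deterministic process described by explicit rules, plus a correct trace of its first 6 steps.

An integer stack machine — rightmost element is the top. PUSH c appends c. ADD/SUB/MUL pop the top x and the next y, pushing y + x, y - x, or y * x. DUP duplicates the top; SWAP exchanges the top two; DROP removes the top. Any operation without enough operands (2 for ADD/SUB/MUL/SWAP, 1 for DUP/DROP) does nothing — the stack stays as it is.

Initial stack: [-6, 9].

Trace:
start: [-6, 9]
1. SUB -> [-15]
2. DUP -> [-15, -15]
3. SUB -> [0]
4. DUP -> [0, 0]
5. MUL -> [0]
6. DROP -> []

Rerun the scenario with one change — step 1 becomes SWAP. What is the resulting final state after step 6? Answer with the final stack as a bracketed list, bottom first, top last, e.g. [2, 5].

(re-executing from step 1 with the substitution; state before step 1: [-6, 9])
1. SWAP -> [9, -6]
2. DUP -> [9, -6, -6]
3. SUB -> [9, 0]
4. DUP -> [9, 0, 0]
5. MUL -> [9, 0]
6. DROP -> [9]

[9]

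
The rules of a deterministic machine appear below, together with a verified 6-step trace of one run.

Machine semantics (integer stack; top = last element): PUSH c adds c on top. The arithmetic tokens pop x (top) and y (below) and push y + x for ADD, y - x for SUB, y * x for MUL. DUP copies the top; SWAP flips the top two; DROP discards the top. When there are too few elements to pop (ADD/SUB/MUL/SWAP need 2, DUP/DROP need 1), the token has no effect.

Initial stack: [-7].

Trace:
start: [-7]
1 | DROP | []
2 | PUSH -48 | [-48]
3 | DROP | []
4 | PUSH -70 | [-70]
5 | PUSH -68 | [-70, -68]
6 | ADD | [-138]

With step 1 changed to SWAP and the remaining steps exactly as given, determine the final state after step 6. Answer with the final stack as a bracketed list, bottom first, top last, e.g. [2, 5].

(re-executing from step 1 with the substitution; state before step 1: [-7])
1 | SWAP | [-7]
2 | PUSH -48 | [-7, -48]
3 | DROP | [-7]
4 | PUSH -70 | [-7, -70]
5 | PUSH -68 | [-7, -70, -68]
6 | ADD | [-7, -138]

[-7, -138]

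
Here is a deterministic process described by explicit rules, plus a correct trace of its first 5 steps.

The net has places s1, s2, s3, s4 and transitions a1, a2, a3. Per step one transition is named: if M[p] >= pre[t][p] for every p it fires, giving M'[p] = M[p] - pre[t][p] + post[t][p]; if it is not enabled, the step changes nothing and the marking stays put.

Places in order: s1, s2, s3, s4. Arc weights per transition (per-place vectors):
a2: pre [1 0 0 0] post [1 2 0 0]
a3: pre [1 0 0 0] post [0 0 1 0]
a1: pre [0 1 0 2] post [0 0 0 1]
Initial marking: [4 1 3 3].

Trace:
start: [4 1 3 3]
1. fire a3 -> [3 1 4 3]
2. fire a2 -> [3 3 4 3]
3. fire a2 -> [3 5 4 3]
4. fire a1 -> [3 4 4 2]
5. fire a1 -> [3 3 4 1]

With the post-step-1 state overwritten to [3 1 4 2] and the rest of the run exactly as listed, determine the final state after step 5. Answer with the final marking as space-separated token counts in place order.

3 4 4 1

state after step 1 := [3 1 4 2]
2. fire a2 -> [3 3 4 2]
3. fire a2 -> [3 5 4 2]
4. fire a1 -> [3 4 4 1]
5. fire a1 -> [3 4 4 1]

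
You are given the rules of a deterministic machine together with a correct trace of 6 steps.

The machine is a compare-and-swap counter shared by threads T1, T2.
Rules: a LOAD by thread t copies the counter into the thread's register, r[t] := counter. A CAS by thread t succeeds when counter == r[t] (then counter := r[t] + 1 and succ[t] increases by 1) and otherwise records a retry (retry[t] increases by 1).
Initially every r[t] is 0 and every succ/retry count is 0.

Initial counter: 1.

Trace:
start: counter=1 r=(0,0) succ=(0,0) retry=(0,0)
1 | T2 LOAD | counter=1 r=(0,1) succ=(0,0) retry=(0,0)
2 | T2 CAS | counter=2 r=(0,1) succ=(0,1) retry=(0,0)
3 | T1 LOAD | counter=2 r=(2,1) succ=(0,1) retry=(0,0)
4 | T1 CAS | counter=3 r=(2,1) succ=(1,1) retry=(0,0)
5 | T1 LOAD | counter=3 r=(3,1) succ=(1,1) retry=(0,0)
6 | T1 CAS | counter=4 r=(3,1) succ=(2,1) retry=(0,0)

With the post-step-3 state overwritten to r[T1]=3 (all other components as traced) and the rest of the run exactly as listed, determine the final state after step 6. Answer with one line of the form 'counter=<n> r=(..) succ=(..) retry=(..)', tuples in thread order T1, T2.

counter=3 r=(2,1) succ=(1,1) retry=(1,0)

state after step 3 := counter=2 r=(3,1) succ=(0,1) retry=(0,0)
4 | T1 CAS | counter=2 r=(3,1) succ=(0,1) retry=(1,0)
5 | T1 LOAD | counter=2 r=(2,1) succ=(0,1) retry=(1,0)
6 | T1 CAS | counter=3 r=(2,1) succ=(1,1) retry=(1,0)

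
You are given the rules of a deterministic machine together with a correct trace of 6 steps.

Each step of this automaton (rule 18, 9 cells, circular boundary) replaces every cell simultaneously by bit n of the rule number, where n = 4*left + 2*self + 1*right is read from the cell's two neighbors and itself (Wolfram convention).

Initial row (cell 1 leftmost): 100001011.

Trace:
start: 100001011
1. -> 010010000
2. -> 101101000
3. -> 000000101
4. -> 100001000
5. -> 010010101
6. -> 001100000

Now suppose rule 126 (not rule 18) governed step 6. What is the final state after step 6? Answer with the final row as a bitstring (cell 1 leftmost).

111111111

(re-executing step 6 under rule 126; state before step 6: 010010101)
6. -> 111111111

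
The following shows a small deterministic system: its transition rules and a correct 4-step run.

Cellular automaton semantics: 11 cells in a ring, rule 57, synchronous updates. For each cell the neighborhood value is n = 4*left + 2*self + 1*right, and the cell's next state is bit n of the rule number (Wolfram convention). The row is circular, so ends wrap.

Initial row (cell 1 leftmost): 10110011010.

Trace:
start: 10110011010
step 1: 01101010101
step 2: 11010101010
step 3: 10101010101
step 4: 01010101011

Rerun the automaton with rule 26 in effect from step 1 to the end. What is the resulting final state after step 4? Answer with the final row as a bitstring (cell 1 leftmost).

00100100011

(re-executing steps 1..4 under rule 26; state before step 1: 10110011010)
step 1: 00101110000
step 2: 01001001000
step 3: 10110110100
step 4: 00100100011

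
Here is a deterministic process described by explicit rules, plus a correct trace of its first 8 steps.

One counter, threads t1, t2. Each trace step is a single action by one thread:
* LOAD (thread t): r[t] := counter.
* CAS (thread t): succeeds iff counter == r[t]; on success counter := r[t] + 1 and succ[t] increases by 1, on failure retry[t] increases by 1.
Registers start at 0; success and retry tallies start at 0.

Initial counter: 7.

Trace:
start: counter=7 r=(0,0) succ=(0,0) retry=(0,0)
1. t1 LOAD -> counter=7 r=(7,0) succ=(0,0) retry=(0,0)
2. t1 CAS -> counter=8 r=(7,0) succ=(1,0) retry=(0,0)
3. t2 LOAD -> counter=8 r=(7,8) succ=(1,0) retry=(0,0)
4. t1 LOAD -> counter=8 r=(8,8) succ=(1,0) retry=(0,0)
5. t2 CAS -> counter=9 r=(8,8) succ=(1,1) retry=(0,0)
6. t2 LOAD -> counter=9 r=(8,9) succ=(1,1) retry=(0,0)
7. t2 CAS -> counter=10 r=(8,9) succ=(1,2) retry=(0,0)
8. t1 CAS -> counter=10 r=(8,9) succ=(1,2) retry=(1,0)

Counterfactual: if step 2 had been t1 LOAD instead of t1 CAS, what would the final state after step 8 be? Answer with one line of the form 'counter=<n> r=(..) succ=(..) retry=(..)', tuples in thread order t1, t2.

counter=9 r=(7,8) succ=(0,2) retry=(1,0)

(re-executing from step 2 with the substitution; state before step 2: counter=7 r=(7,0) succ=(0,0) retry=(0,0))
2. t1 LOAD -> counter=7 r=(7,0) succ=(0,0) retry=(0,0)
3. t2 LOAD -> counter=7 r=(7,7) succ=(0,0) retry=(0,0)
4. t1 LOAD -> counter=7 r=(7,7) succ=(0,0) retry=(0,0)
5. t2 CAS -> counter=8 r=(7,7) succ=(0,1) retry=(0,0)
6. t2 LOAD -> counter=8 r=(7,8) succ=(0,1) retry=(0,0)
7. t2 CAS -> counter=9 r=(7,8) succ=(0,2) retry=(0,0)
8. t1 CAS -> counter=9 r=(7,8) succ=(0,2) retry=(1,0)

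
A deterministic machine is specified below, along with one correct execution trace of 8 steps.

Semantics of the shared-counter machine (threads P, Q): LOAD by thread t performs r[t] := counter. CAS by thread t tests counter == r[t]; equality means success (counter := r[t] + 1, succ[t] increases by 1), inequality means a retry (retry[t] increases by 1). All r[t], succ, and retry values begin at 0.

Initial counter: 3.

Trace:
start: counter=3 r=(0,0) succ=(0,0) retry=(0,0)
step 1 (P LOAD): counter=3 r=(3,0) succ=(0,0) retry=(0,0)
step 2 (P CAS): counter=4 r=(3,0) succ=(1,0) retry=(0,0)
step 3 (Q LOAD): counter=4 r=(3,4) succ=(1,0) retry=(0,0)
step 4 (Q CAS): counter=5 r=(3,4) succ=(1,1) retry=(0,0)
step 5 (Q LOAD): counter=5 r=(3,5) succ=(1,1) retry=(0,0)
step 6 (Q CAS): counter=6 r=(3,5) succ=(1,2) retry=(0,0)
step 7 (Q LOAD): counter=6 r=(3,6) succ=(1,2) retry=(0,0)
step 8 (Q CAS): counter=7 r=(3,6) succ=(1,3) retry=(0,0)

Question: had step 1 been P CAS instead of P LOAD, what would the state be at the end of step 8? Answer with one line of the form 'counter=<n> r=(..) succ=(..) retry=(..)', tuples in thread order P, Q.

(re-executing from step 1 with the substitution; state before step 1: counter=3 r=(0,0) succ=(0,0) retry=(0,0))
step 1 (P CAS): counter=3 r=(0,0) succ=(0,0) retry=(1,0)
step 2 (P CAS): counter=3 r=(0,0) succ=(0,0) retry=(2,0)
step 3 (Q LOAD): counter=3 r=(0,3) succ=(0,0) retry=(2,0)
step 4 (Q CAS): counter=4 r=(0,3) succ=(0,1) retry=(2,0)
step 5 (Q LOAD): counter=4 r=(0,4) succ=(0,1) retry=(2,0)
step 6 (Q CAS): counter=5 r=(0,4) succ=(0,2) retry=(2,0)
step 7 (Q LOAD): counter=5 r=(0,5) succ=(0,2) retry=(2,0)
step 8 (Q CAS): counter=6 r=(0,5) succ=(0,3) retry=(2,0)

counter=6 r=(0,5) succ=(0,3) retry=(2,0)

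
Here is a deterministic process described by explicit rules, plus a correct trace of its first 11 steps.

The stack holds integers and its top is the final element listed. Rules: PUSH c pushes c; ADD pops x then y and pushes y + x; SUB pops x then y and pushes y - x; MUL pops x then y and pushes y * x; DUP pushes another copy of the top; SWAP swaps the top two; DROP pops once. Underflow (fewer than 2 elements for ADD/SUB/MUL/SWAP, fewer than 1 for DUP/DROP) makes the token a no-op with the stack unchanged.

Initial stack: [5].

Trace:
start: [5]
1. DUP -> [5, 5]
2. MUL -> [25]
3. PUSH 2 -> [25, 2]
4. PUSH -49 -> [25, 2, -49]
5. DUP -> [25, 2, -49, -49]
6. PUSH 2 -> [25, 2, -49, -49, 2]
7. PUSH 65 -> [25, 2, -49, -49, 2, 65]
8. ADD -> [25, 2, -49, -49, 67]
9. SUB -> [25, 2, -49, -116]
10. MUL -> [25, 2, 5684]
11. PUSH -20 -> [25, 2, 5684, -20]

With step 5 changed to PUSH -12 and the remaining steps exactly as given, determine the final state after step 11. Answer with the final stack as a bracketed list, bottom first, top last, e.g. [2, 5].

[25, 2, 3871, -20]

(re-executing from step 5 with the substitution; state before step 5: [25, 2, -49])
5. PUSH -12 -> [25, 2, -49, -12]
6. PUSH 2 -> [25, 2, -49, -12, 2]
7. PUSH 65 -> [25, 2, -49, -12, 2, 65]
8. ADD -> [25, 2, -49, -12, 67]
9. SUB -> [25, 2, -49, -79]
10. MUL -> [25, 2, 3871]
11. PUSH -20 -> [25, 2, 3871, -20]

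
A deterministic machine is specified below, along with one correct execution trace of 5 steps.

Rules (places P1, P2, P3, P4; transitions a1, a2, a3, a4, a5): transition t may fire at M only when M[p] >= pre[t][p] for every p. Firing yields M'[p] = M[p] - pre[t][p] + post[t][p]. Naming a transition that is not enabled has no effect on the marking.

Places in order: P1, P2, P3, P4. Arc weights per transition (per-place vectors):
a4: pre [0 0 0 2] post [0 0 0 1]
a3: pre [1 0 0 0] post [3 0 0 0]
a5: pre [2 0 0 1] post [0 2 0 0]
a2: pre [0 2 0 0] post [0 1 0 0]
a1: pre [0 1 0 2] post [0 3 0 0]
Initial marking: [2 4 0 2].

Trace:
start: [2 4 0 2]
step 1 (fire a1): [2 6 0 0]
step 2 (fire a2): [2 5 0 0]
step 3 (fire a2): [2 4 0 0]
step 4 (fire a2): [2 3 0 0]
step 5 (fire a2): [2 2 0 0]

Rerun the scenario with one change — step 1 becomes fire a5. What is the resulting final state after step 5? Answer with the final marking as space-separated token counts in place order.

0 2 0 1

(re-executing from step 1 with the substitution; state before step 1: [2 4 0 2])
step 1 (fire a5): [0 6 0 1]
step 2 (fire a2): [0 5 0 1]
step 3 (fire a2): [0 4 0 1]
step 4 (fire a2): [0 3 0 1]
step 5 (fire a2): [0 2 0 1]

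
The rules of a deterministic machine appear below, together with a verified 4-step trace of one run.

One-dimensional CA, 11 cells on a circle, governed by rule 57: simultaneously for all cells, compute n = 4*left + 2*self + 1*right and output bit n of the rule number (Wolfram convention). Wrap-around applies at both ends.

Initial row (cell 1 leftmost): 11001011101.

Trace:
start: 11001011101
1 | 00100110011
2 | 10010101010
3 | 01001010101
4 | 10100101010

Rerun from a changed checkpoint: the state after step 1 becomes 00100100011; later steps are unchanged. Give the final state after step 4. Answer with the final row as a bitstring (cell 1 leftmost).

10100101010

state after step 1 := 00100100011
2 | 10010011010
3 | 01001010101
4 | 10100101010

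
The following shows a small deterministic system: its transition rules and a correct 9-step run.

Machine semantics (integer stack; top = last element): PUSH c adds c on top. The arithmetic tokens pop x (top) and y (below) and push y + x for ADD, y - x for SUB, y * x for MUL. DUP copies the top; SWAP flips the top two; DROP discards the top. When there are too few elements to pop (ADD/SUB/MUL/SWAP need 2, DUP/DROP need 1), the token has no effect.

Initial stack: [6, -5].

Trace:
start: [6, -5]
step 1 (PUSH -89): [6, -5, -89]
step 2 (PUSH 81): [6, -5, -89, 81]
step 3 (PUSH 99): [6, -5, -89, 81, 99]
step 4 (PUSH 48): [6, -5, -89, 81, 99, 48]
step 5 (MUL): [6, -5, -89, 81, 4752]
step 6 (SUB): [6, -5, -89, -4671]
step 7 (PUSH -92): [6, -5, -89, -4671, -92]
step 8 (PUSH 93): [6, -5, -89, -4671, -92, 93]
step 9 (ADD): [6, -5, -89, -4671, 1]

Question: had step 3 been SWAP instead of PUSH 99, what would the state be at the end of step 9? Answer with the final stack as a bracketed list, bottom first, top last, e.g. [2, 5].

(re-executing from step 3 with the substitution; state before step 3: [6, -5, -89, 81])
step 3 (SWAP): [6, -5, 81, -89]
step 4 (PUSH 48): [6, -5, 81, -89, 48]
step 5 (MUL): [6, -5, 81, -4272]
step 6 (SUB): [6, -5, 4353]
step 7 (PUSH -92): [6, -5, 4353, -92]
step 8 (PUSH 93): [6, -5, 4353, -92, 93]
step 9 (ADD): [6, -5, 4353, 1]

[6, -5, 4353, 1]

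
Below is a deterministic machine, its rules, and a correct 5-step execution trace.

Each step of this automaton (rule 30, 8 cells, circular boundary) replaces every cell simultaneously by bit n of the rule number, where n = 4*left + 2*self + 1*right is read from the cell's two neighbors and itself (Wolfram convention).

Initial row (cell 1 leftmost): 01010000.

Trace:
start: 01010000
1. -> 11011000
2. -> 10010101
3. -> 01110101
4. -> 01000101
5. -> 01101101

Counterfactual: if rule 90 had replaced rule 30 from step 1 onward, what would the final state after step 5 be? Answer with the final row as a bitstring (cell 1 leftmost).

(re-executing steps 1..5 under rule 90; state before step 1: 01010000)
1. -> 10001000
2. -> 01010101
3. -> 00000000
4. -> 00000000
5. -> 00000000

00000000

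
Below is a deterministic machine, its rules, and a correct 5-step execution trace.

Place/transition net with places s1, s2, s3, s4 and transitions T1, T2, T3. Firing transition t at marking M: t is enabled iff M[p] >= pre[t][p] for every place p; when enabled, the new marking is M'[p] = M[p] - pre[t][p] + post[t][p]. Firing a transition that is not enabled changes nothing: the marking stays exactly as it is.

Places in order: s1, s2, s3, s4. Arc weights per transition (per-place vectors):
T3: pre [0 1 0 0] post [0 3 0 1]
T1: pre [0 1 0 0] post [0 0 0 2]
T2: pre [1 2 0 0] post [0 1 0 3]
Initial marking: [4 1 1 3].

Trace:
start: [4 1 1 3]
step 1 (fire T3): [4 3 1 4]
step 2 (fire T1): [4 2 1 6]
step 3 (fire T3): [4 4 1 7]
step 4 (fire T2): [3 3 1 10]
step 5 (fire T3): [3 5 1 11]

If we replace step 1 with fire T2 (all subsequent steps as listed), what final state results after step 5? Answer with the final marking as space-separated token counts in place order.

4 0 1 5

(re-executing from step 1 with the substitution; state before step 1: [4 1 1 3])
step 1 (fire T2): [4 1 1 3]
step 2 (fire T1): [4 0 1 5]
step 3 (fire T3): [4 0 1 5]
step 4 (fire T2): [4 0 1 5]
step 5 (fire T3): [4 0 1 5]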